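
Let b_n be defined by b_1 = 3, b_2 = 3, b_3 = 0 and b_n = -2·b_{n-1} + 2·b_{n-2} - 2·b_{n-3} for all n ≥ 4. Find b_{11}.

-2664

Compute successive terms:
b_4 = 0;  b_5 = -6;  b_6 = 12;  b_7 = -36;  b_8 = 108;  b_9 = -312;  b_{10} = 912;  b_{11} = -2664.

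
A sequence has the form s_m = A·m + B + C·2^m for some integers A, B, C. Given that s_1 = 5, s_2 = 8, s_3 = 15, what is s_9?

1017

Write the equations: A + B + 2C = 5; 2A + B + 4C = 8; 3A + B + 8C = 15.
Subtracting the first from the second: A + 2C = 3.
Subtracting the second from the third: A + 4C = 7.
Solving: C = 2, A = -1, then B = 2.
Therefore s_9 = -9 + 2 + 2·512 = 1017.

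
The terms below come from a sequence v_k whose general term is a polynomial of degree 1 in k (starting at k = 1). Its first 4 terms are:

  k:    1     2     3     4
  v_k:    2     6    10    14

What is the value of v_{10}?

1st diffs: 4, 4, 4 (constant).
So v_k = 4k - 2.
Evaluating at k = 10 gives v_{10} = 38.

38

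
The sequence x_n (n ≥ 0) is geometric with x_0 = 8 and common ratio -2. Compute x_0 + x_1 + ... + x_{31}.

-11453246120

x_n = 8·(-2)^(n-0).
S = 8·((-2)^32 - 1)/(-2 - 1) = 8·(4294967296 - 1)/(-3) = -11453246120.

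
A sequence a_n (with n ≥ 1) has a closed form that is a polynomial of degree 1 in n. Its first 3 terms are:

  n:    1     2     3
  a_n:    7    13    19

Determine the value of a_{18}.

109

1st diffs: 6, 6 (constant).
So a_n = 6n + 1.
Evaluating at n = 18 gives a_{18} = 109.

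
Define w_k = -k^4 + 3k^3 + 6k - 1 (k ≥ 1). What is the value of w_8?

w_8 = -1·8^4 + 3·8^3 + 6·8 - 1 = -2513.

-2513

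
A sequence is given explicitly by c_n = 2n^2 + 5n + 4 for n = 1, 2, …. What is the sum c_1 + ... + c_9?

831

Over n = 1..9: Σn = 45, Σn² = 285.
Total = (2)·285 + (5)·45 + (4)·9 = 831.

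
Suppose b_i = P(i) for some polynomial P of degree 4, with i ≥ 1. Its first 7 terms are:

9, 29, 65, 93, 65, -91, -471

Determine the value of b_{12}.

-10771

1st diffs: 20, 36, 28, -28, -156, -380.
2nd diffs: 16, -8, -56, -128, -224.
3rd diffs: -24, -48, -72, -96.
4th diffs: -24, -24, -24 (constant).
Newton forward-difference form: b_i = 9 + 20·C(i-1,1) + 16·C(i-1,2) + (-24)·C(i-1,3) + (-24)·C(i-1,4).
At i = 12: i-1 = 11, so b_{12} = 9 + 220 + 880 - 3960 - 7920 = -10771.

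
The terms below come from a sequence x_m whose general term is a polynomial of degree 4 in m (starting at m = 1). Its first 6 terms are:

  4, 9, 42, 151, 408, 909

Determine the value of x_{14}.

1st diffs: 5, 33, 109, 257, 501.
2nd diffs: 28, 76, 148, 244.
3rd diffs: 48, 72, 96.
4th diffs: 24, 24 (constant).
Newton forward-difference form: x_m = 4 + 5·C(m-1,1) + 28·C(m-1,2) + 48·C(m-1,3) + 24·C(m-1,4).
At m = 14: m-1 = 13, so x_{14} = 4 + 65 + 2184 + 13728 + 17160 = 33141.

33141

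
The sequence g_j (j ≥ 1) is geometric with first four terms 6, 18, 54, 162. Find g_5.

486

Common ratio r = 3.
g_j = 6·3^(j-1).
g_5 = 6·3^4 = 486.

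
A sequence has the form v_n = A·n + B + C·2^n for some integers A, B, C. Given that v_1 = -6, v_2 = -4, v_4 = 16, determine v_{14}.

Plug in n = 1, 2, 4: A + B + 2C = -6; 2A + B + 4C = -4; 4A + B + 16C = 16.
Subtracting the first from the second: A + 2C = 2.
Subtracting the second from the third: 2A + 12C = 20.
Solving: C = 2, A = -2, then B = -8.
Therefore v_{14} = -28 + (-8) + 2·16384 = 32732.

32732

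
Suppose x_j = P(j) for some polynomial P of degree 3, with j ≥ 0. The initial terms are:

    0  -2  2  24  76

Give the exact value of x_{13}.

3874

1st diffs: -2, 4, 22, 52.
2nd diffs: 6, 18, 30.
3rd diffs: 12, 12 (constant).
Newton forward-difference form: x_j = (-2)·C(j,1) + 6·C(j,2) + 12·C(j,3).
At j = 13: j = 13, so x_{13} = -26 + 468 + 3432 = 3874.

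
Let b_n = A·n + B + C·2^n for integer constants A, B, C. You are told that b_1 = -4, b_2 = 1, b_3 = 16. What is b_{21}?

10485646

Plug in n = 1, 2, 3: A + B + 2C = -4; 2A + B + 4C = 1; 3A + B + 8C = 16.
Subtracting the first from the second: A + 2C = 5.
Subtracting the second from the third: A + 4C = 15.
Solving: C = 5, A = -5, then B = -9.
Hence b_{21} = -5·21 + (-9) + 5·2097152 = 10485646.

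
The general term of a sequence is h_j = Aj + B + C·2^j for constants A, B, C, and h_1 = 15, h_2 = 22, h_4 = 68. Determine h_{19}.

2097141

The three given values yield: A + B + 2C = 15; 2A + B + 4C = 22; 4A + B + 16C = 68.
Subtracting the first from the second: A + 2C = 7.
Subtracting the second from the third: 2A + 12C = 46.
Solving: C = 4, A = -1, then B = 8.
Therefore h_{19} = -19 + 8 + 4·524288 = 2097141.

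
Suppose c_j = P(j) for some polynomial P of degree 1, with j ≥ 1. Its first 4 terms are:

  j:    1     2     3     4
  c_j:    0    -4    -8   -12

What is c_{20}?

-76

1st diffs: -4, -4, -4 (constant).
So c_j = -4j + 4.
Evaluating at j = 20 gives c_{20} = -76.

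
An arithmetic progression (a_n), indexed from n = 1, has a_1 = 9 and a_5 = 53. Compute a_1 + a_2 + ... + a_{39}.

Common difference d = (53 - 9) / (5 - 1) = 11.
a_n = 9 + (n - 1)·11.
a_{39} = 427; S = 39·(9 + 427)/2 = 8502.

8502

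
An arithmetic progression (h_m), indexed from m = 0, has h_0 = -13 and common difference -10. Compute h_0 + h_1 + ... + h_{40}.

h_m = -13 + (m - 0)·(-10).
h_{40} = -413; S = 41·(-13 + (-413))/2 = -8733.

-8733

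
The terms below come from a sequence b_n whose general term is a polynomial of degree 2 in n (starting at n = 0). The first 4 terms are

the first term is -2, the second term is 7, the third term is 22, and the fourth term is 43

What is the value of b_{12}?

502

1st diffs: 9, 15, 21.
2nd diffs: 6, 6 (constant).
Newton forward-difference form: b_n = -2 + 9·C(n,1) + 6·C(n,2).
At n = 12: n = 12, so b_{12} = -2 + 108 + 396 = 502.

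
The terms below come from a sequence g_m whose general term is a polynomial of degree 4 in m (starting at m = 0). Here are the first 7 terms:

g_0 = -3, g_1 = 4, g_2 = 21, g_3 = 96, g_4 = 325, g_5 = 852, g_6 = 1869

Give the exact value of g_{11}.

1st diffs: 7, 17, 75, 229, 527, 1017.
2nd diffs: 10, 58, 154, 298, 490.
3rd diffs: 48, 96, 144, 192.
4th diffs: 48, 48, 48 (constant).
Newton forward-difference form: g_m = -3 + 7·C(m,1) + 10·C(m,2) + 48·C(m,3) + 48·C(m,4).
At m = 11: m = 11, so g_{11} = -3 + 77 + 550 + 7920 + 15840 = 24384.

24384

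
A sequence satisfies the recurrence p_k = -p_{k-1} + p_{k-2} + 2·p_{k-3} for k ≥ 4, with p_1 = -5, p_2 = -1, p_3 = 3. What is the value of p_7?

Compute successive terms:
p_4 = -14; p_5 = 15; p_6 = -23; p_7 = 10.

10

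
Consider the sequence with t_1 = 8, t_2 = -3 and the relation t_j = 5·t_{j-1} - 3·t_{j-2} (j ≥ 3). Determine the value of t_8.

Iterate the recurrence:
t_3 = -39, t_4 = -186, t_5 = -813, t_6 = -3507, t_7 = -15096, t_8 = -64959.

-64959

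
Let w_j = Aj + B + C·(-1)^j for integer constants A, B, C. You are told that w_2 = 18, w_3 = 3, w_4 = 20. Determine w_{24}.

Write the equations: 2A + B + C = 18; 3A + B - C = 3; 4A + B + C = 20.
Subtracting the first from the second: A - 2C = -15.
Subtracting the second from the third: A + 2C = 17.
Solving: C = 8, A = 1, then B = 8.
So w_j = 1·j + 8 + 8·(-1)^j; at j=24 this is 40.

40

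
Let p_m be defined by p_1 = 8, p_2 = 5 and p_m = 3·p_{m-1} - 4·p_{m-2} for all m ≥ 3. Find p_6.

-151

Step forward from the initial values:
p_3 = -17; p_4 = -71; p_5 = -145; p_6 = -151.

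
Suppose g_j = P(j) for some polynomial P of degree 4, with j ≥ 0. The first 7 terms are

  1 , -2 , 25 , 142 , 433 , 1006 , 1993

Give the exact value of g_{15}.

1st diffs: -3, 27, 117, 291, 573, 987.
2nd diffs: 30, 90, 174, 282, 414.
3rd diffs: 60, 84, 108, 132.
4th diffs: 24, 24, 24 (constant).
Newton forward-difference form: g_j = 1 + (-3)·C(j,1) + 30·C(j,2) + 60·C(j,3) + 24·C(j,4).
At j = 15: j = 15, so g_{15} = 1 - 45 + 3150 + 27300 + 32760 = 63166.

63166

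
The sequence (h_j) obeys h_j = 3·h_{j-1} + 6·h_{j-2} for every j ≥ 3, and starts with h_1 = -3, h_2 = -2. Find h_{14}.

h_3 = -24  h_4 = -84  h_5 = -396  …  h_{11} = -2718684  h_{12} = -11886588  h_{13} = -51971868  h_{14} = -227235132.

-227235132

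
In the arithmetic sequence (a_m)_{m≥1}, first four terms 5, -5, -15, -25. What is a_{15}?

Common difference d = -10.
a_m = 5 + (m - 1)·(-10).
a_{15} = 5 + 14·(-10) = -135.

-135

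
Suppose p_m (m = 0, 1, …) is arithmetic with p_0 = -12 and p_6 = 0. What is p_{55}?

98

Common difference d = (0 - (-12)) / (6 - 0) = 2.
p_m = -12 + (m - 0)·2.
p_{55} = -12 + 55·2 = 98.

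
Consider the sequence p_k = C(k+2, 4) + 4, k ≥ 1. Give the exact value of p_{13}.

C(15, 4) = 1365, so p_{13} = 1369.

1369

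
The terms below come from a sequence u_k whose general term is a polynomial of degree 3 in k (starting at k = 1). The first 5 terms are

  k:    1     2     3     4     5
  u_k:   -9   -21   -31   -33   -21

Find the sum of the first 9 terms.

1st diffs: -12, -10, -2, 12.
2nd diffs: 2, 8, 14.
3rd diffs: 6, 6 (constant).
Newton forward-difference form: u_k = -9 + (-12)·C(k-1,1) + 2·C(k-1,2) + 6·C(k-1,3).
Continuing: 11, 69, 159, 287.
Summing k = 1..9 (9 terms) gives 411.

411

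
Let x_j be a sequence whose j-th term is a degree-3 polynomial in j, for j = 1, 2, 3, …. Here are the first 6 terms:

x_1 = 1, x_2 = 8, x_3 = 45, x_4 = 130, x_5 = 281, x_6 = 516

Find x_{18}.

16440

1st diffs: 7, 37, 85, 151, 235.
2nd diffs: 30, 48, 66, 84.
3rd diffs: 18, 18, 18 (constant).
So x_j = 3j^3 - 3j^2 - 5j + 6.
Evaluating at j = 18 gives x_{18} = 16440.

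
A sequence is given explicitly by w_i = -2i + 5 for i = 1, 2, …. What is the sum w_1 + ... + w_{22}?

Over i = 1..22: Σi = 253.
Total = (-2)·253 + (5)·22 = -396.

-396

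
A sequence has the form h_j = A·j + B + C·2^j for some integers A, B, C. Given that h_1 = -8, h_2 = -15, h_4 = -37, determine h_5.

-58

Write the equations: A + B + 2C = -8; 2A + B + 4C = -15; 4A + B + 16C = -37.
Subtracting the first from the second: A + 2C = -7.
Subtracting the second from the third: 2A + 12C = -22.
Solving: C = -1, A = -5, then B = -1.
So h_j = -5·j + (-1) + (-1)·2^j; at j=5 this is -58.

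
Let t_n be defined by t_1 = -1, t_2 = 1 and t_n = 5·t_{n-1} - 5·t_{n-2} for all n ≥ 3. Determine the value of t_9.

31250

Step forward from the initial values:
t_3 = 10;  t_4 = 45;  t_5 = 175;  t_6 = 650;  t_7 = 2375;  t_8 = 8625;  t_9 = 31250.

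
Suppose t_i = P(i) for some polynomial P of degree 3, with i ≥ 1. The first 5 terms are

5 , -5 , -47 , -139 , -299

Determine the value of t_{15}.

-9599

1st diffs: -10, -42, -92, -160.
2nd diffs: -32, -50, -68.
3rd diffs: -18, -18 (constant).
So t_i = -3i^3 + 2i^2 + 5i + 1.
Evaluating at i = 15 gives t_{15} = -9599.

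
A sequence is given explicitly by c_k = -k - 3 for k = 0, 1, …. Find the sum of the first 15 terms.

Over k = 0..14: Σk = 105.
Total = (-1)·105 + (-3)·15 = -150.

-150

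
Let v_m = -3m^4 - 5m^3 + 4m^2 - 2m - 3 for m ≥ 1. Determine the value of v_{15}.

-167883

v_{15} = -3·15^4 - 5·15^3 + 4·15^2 - 2·15 - 3 = -167883.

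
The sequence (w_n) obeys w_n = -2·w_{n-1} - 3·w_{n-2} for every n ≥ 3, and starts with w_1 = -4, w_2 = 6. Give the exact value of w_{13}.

w_3 = 0, w_4 = -18, w_5 = 36, …, w_{10} = -234, w_{11} = 1008, w_{12} = -1314, w_{13} = -396.

-396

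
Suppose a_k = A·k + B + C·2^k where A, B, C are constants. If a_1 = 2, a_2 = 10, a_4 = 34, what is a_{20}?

Plug in k = 1, 2, 4: A + B + 2C = 2; 2A + B + 4C = 10; 4A + B + 16C = 34.
Subtracting the first from the second: A + 2C = 8.
Subtracting the second from the third: 2A + 12C = 24.
Solving: C = 1, A = 6, then B = -6.
Therefore a_{20} = 120 + (-6) + 1·1048576 = 1048690.

1048690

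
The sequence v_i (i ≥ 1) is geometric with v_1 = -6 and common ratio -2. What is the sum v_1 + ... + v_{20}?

v_i = (-6)·(-2)^(i-1).
S = (-6)·((-2)^20 - 1)/(-2 - 1) = (-6)·(1048576 - 1)/(-3) = 2097150.

2097150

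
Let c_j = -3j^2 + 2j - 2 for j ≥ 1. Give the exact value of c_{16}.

-738

c_{16} = -3·16^2 + 2·16 - 2 = -738.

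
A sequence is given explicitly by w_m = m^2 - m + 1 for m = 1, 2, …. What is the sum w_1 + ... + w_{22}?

Over m = 1..22: Σm = 253, Σm² = 3795.
Total = (1)·3795 + (-1)·253 + (1)·22 = 3564.

3564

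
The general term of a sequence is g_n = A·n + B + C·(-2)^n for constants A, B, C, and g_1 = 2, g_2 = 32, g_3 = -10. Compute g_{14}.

Write the equations: A + B - 2C = 2; 2A + B + 4C = 32; 3A + B - 8C = -10.
Subtracting the first from the second: A + 6C = 30.
Subtracting the second from the third: A - 12C = -42.
Solving: C = 4, A = 6, then B = 4.
Hence g_{14} = 6·14 + 4 + 4·16384 = 65624.

65624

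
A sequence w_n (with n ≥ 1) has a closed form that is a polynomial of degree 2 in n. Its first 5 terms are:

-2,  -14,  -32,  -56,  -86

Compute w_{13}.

-542

1st diffs: -12, -18, -24, -30.
2nd diffs: -6, -6, -6 (constant).
So w_n = -3n^2 - 3n + 4.
Evaluating at n = 13 gives w_{13} = -542.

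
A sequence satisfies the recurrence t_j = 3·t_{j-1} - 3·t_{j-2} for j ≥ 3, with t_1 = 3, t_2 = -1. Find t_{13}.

Iterate the recurrence:
t_3 = -12, t_4 = -33, t_5 = -63, …, t_{10} = 891, t_{11} = 1701, t_{12} = 2430, t_{13} = 2187.

2187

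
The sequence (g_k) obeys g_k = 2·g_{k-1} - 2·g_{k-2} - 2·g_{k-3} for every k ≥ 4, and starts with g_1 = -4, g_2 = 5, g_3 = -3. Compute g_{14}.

-1744

Compute successive terms:
g_4 = -8, g_5 = -20, g_6 = -18, …, g_{11} = -320, g_{12} = -1464, g_{13} = -2656, g_{14} = -1744.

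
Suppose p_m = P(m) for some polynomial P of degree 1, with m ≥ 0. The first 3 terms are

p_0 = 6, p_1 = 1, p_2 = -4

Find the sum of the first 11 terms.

-209

1st diffs: -5, -5 (constant).
So p_m = -5m + 6.
Continuing: …, -9, -14, -19, -24, …, p_{10} = -44.
Summing m = 0..10 (11 terms) gives -209.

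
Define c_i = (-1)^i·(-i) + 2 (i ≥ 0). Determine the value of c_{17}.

19

(-1)^17 = -1; -i at i=17 is -17; so c_{17} = 19.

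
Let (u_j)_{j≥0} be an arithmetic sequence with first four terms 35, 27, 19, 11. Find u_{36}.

-253

Common difference d = -8.
u_j = 35 + (j - 0)·(-8).
u_{36} = 35 + 36·(-8) = -253.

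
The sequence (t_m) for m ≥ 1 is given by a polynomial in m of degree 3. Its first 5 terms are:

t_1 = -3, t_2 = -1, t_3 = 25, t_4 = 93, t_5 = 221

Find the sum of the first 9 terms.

4329

1st diffs: 2, 26, 68, 128.
2nd diffs: 24, 42, 60.
3rd diffs: 18, 18 (constant).
Newton forward-difference form: t_m = -3 + 2·C(m-1,1) + 24·C(m-1,2) + 18·C(m-1,3).
Continuing: 427, 729, 1145, 1693.
Summing m = 1..9 (9 terms) gives 4329.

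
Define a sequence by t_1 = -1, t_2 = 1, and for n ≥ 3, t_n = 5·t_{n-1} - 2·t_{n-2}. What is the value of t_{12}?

Compute successive terms:
t_3 = 7;  t_4 = 33;  t_5 = 151;  t_6 = 689;  t_7 = 3143;  t_8 = 14337;  t_9 = 65399;  t_{10} = 298321;  t_{11} = 1360807;  t_{12} = 6207393.

6207393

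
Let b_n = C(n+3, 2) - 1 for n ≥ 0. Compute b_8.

C(11, 2) = 55, so b_8 = 54.

54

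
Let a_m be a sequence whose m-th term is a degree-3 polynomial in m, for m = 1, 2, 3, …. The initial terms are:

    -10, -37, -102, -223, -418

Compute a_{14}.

-8473

1st diffs: -27, -65, -121, -195.
2nd diffs: -38, -56, -74.
3rd diffs: -18, -18 (constant).
Newton forward-difference form: a_m = -10 + (-27)·C(m-1,1) + (-38)·C(m-1,2) + (-18)·C(m-1,3).
At m = 14: m-1 = 13, so a_{14} = -10 - 351 - 2964 - 5148 = -8473.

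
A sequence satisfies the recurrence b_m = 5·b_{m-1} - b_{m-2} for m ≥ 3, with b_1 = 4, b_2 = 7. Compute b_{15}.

4520284591

b_3 = 31; b_4 = 148; b_5 = 709; …; b_{12} = 41096893; b_{13} = 196907044; b_{14} = 943438327; b_{15} = 4520284591.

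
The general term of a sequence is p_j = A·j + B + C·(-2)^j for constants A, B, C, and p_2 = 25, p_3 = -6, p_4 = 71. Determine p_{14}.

49225

Plug in j = 2, 3, 4: 2A + B + 4C = 25; 3A + B - 8C = -6; 4A + B + 16C = 71.
Subtracting the first from the second: A - 12C = -31.
Subtracting the second from the third: A + 24C = 77.
Solving: C = 3, A = 5, then B = 3.
So p_j = 5·j + 3 + 3·(-2)^j; at j=14 this is 49225.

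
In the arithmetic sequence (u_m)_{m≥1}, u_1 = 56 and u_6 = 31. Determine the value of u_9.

16

Common difference d = (31 - 56) / (6 - 1) = -5.
u_m = 56 + (m - 1)·(-5).
u_9 = 56 + 8·(-5) = 16.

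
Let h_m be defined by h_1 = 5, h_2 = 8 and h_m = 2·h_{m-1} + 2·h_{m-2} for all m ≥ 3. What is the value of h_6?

h_3 = 26  h_4 = 68  h_5 = 188  h_6 = 512.

512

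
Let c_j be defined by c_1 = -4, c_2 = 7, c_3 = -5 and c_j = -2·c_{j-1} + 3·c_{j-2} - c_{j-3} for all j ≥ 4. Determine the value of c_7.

c_4 = 35  c_5 = -92  c_6 = 294  c_7 = -899.

-899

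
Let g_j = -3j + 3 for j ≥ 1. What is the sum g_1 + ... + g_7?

-63

Over j = 1..7: Σj = 28.
Total = (-3)·28 + (3)·7 = -63.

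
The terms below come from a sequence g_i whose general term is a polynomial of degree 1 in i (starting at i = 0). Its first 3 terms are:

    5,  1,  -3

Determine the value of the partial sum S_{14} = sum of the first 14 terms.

1st diffs: -4, -4 (constant).
So g_i = -4i + 5.
Continuing: …, -7, -11, -15, -19, …, g_{13} = -47.
Summing i = 0..13 (14 terms) gives -294.

-294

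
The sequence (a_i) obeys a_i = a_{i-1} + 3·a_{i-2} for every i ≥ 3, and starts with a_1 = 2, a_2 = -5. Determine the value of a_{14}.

-34085

Applying the relation repeatedly:
a_3 = 1;  a_4 = -14;  a_5 = -11;  …;  a_{11} = -2747;  a_{12} = -6461;  a_{13} = -14702;  a_{14} = -34085.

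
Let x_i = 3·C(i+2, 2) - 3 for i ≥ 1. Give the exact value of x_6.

81

C(8, 2) = 28, so x_6 = 81.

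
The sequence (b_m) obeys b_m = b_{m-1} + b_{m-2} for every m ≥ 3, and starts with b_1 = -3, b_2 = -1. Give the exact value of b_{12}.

-254

b_3 = -4; b_4 = -5; b_5 = -9; b_6 = -14; b_7 = -23; b_8 = -37; b_9 = -60; b_{10} = -97; b_{11} = -157; b_{12} = -254.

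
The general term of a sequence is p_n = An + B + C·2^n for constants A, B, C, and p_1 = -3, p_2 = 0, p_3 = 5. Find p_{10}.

1028

The three given values yield: A + B + 2C = -3; 2A + B + 4C = 0; 3A + B + 8C = 5.
Subtracting the first from the second: A + 2C = 3.
Subtracting the second from the third: A + 4C = 5.
Solving: C = 1, A = 1, then B = -6.
Therefore p_{10} = 10 + (-6) + 1·1024 = 1028.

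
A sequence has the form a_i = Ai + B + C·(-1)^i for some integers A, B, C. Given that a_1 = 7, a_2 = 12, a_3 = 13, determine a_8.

30

The three given values yield: A + B - C = 7; 2A + B + C = 12; 3A + B - C = 13.
Subtracting the first from the second: A + 2C = 5.
Subtracting the second from the third: A - 2C = 1.
Solving: C = 1, A = 3, then B = 5.
Hence a_8 = 3·8 + 5 + 1·1 = 30.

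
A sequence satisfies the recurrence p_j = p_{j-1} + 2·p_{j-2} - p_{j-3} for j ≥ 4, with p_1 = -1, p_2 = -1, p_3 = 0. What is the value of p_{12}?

-42

Applying the relation repeatedly:
p_4 = -1  p_5 = 0  p_6 = -2  p_7 = -1  p_8 = -5  p_9 = -5  p_{10} = -14  p_{11} = -19  p_{12} = -42.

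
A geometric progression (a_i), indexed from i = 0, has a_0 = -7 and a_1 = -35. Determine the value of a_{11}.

Common ratio r = 5.
a_i = (-7)·5^(i-0).
a_{11} = (-7)·5^11 = -341796875.

-341796875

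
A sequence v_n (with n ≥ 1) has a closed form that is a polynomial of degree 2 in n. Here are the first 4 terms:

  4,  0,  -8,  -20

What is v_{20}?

-756

1st diffs: -4, -8, -12.
2nd diffs: -4, -4 (constant).
Newton forward-difference form: v_n = 4 + (-4)·C(n-1,1) + (-4)·C(n-1,2).
At n = 20: n-1 = 19, so v_{20} = 4 - 76 - 684 = -756.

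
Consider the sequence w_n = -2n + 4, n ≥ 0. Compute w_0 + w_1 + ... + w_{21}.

-374

Over n = 0..21: Σn = 231.
Total = (-2)·231 + (4)·22 = -374.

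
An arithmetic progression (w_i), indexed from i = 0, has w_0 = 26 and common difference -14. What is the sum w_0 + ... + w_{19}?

w_i = 26 + (i - 0)·(-14).
w_{19} = -240; S = 20·(26 + (-240))/2 = -2140.

-2140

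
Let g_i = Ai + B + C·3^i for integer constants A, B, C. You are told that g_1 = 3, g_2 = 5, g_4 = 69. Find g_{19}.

1162261395

The three given values yield: A + B + 3C = 3; 2A + B + 9C = 5; 4A + B + 81C = 69.
Subtracting the first from the second: A + 6C = 2.
Subtracting the second from the third: 2A + 72C = 64.
Solving: C = 1, A = -4, then B = 4.
Hence g_{19} = -4·19 + 4 + 1·1162261467 = 1162261395.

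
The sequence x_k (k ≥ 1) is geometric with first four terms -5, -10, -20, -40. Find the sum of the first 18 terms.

-1310715

Common ratio r = 2.
x_k = (-5)·2^(k-1).
S = (-5)·(2^18 - 1)/(2 - 1) = (-5)·(262144 - 1)/(1) = -1310715.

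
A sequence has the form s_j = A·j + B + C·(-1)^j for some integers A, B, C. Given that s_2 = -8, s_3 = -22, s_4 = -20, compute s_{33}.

-202

Write the equations: 2A + B + C = -8; 3A + B - C = -22; 4A + B + C = -20.
Subtracting the first from the second: A - 2C = -14.
Subtracting the second from the third: A + 2C = 2.
Solving: C = 4, A = -6, then B = 0.
Hence s_{33} = -6·33 + 0 + 4·(-1) = -202.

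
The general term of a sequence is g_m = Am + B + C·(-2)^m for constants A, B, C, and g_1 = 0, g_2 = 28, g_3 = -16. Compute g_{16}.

262212

Plug in m = 1, 2, 3: A + B - 2C = 0; 2A + B + 4C = 28; 3A + B - 8C = -16.
Subtracting the first from the second: A + 6C = 28.
Subtracting the second from the third: A - 12C = -44.
Solving: C = 4, A = 4, then B = 4.
So g_m = 4·m + 4 + 4·(-2)^m; at m=16 this is 262212.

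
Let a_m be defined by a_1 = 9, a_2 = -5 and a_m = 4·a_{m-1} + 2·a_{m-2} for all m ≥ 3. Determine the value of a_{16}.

Compute successive terms:
a_3 = -2  a_4 = -18  a_5 = -76  …  a_{13} = -11733696  a_{14} = -52208960  a_{15} = -232303232  a_{16} = -1033630848.

-1033630848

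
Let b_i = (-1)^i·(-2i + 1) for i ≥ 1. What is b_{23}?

45

(-1)^23 = -1; -2i + 1 at i=23 is -45; so b_{23} = 45.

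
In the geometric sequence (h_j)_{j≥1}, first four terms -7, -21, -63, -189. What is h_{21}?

Common ratio r = 3.
h_j = (-7)·3^(j-1).
h_{21} = (-7)·3^20 = -24407490807.

-24407490807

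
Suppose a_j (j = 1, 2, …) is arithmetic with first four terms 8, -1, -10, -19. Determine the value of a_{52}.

-451

Common difference d = -9.
a_j = 8 + (j - 1)·(-9).
a_{52} = 8 + 51·(-9) = -451.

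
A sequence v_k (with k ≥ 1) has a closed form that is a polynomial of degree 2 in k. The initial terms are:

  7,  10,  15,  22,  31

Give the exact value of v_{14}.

202

1st diffs: 3, 5, 7, 9.
2nd diffs: 2, 2, 2 (constant).
Newton forward-difference form: v_k = 7 + 3·C(k-1,1) + 2·C(k-1,2).
At k = 14: k-1 = 13, so v_{14} = 7 + 39 + 156 = 202.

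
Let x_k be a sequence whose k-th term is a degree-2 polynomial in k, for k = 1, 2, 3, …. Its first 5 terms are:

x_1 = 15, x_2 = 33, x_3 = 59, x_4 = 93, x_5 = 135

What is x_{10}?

465

1st diffs: 18, 26, 34, 42.
2nd diffs: 8, 8, 8 (constant).
So x_k = 4k^2 + 6k + 5.
Evaluating at k = 10 gives x_{10} = 465.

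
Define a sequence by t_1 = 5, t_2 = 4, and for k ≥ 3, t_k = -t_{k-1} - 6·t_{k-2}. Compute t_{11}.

Iterate the recurrence:
t_3 = -34  t_4 = 10  t_5 = 194  t_6 = -254  t_7 = -910  t_8 = 2434  t_9 = 3026  t_{10} = -17630  t_{11} = -526.

-526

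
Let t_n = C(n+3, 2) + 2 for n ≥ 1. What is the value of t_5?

C(8, 2) = 28, so t_5 = 30.

30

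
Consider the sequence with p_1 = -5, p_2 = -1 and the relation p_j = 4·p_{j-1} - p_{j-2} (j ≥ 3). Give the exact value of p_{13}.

716035

p_3 = 1; p_4 = 5; p_5 = 19; …; p_{10} = 13775; p_{11} = 51409; p_{12} = 191861; p_{13} = 716035.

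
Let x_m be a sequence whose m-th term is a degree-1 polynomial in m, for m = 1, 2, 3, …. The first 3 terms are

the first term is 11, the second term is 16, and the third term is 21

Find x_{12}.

66

1st diffs: 5, 5 (constant).
So x_m = 5m + 6.
Evaluating at m = 12 gives x_{12} = 66.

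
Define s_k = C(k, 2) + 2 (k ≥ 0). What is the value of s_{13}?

80

C(13, 2) = 78, so s_{13} = 80.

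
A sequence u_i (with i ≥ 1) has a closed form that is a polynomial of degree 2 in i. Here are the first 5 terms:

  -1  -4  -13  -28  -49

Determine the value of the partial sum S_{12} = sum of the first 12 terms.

-1530

1st diffs: -3, -9, -15, -21.
2nd diffs: -6, -6, -6 (constant).
Newton forward-difference form: u_i = -1 + (-3)·C(i-1,1) + (-6)·C(i-1,2).
Continuing: …, -76, -109, -148, -193, …, u_{12} = -364.
Summing i = 1..12 (12 terms) gives -1530.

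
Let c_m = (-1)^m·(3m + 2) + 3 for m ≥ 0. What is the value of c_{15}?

-44

(-1)^15 = -1; 3m + 2 at m=15 is 47; so c_{15} = -44.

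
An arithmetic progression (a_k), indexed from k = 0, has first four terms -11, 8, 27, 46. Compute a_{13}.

Common difference d = 19.
a_k = -11 + (k - 0)·19.
a_{13} = -11 + 13·19 = 236.

236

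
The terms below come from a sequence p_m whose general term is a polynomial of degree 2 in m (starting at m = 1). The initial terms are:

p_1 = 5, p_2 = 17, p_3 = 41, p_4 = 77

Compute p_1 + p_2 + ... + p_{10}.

2030

1st diffs: 12, 24, 36.
2nd diffs: 12, 12 (constant).
Newton forward-difference form: p_m = 5 + 12·C(m-1,1) + 12·C(m-1,2).
Continuing: …, 125, 185, 257, 341, …, p_{10} = 545.
Summing m = 1..10 (10 terms) gives 2030.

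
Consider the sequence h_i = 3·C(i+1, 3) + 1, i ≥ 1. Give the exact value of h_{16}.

C(17, 3) = 680, so h_{16} = 2041.

2041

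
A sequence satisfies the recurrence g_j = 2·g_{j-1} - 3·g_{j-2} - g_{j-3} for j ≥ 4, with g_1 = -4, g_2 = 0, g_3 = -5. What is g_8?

20

Iterate the recurrence:
g_4 = -6; g_5 = 3; g_6 = 29; g_7 = 55; g_8 = 20.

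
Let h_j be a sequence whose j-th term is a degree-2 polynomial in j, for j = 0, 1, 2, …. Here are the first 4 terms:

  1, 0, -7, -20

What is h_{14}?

1st diffs: -1, -7, -13.
2nd diffs: -6, -6 (constant).
Newton forward-difference form: h_j = 1 + (-1)·C(j,1) + (-6)·C(j,2).
At j = 14: j = 14, so h_{14} = 1 - 14 - 546 = -559.

-559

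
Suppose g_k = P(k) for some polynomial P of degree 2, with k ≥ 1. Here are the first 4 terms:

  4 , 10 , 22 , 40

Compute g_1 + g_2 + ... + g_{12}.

1st diffs: 6, 12, 18.
2nd diffs: 6, 6 (constant).
So g_k = 3k^2 - 3k + 4.
Continuing: …, 64, 94, 130, 172, …, g_{12} = 400.
Summing k = 1..12 (12 terms) gives 1764.

1764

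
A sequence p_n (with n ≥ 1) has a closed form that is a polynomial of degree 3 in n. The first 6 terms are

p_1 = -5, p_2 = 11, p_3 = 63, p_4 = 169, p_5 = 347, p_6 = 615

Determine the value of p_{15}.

10047

1st diffs: 16, 52, 106, 178, 268.
2nd diffs: 36, 54, 72, 90.
3rd diffs: 18, 18, 18 (constant).
So p_n = 3n^3 - 5n - 3.
Evaluating at n = 15 gives p_{15} = 10047.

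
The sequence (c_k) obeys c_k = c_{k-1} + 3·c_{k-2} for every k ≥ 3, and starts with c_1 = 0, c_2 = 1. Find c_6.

19

Step forward from the initial values:
c_3 = 1;  c_4 = 4;  c_5 = 7;  c_6 = 19.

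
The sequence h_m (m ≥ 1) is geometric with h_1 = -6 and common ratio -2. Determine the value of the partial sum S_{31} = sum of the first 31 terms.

-4294967298

h_m = (-6)·(-2)^(m-1).
S = (-6)·((-2)^31 - 1)/(-2 - 1) = (-6)·(-2147483648 - 1)/(-3) = -4294967298.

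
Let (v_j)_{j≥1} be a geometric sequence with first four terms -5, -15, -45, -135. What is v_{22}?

-52301766015

Common ratio r = 3.
v_j = (-5)·3^(j-1).
v_{22} = (-5)·3^21 = -52301766015.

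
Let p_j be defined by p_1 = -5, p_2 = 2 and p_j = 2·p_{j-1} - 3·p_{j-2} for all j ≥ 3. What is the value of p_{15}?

Compute successive terms:
p_3 = 19;  p_4 = 32;  p_5 = 7;  …;  p_{12} = -856;  p_{13} = -4865;  p_{14} = -7162;  p_{15} = 271.

271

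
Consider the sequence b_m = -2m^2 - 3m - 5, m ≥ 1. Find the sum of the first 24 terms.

-10820

Over m = 1..24: Σm = 300, Σm² = 4900.
Total = (-2)·4900 + (-3)·300 + (-5)·24 = -10820.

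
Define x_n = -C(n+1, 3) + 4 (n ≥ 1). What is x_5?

C(6, 3) = 20, so x_5 = -16.

-16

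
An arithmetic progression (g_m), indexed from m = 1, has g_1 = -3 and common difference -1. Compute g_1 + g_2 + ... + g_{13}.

-117

g_m = -3 + (m - 1)·(-1).
g_{13} = -15; S = 13·(-3 + (-15))/2 = -117.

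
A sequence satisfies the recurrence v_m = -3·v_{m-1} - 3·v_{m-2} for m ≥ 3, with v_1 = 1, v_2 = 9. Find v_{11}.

2673

Compute successive terms:
v_3 = -30, v_4 = 63, v_5 = -99, v_6 = 108, v_7 = -27, v_8 = -243, v_9 = 810, v_{10} = -1701, v_{11} = 2673.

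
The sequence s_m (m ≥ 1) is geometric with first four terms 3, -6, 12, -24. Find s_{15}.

Common ratio r = -2.
s_m = 3·(-2)^(m-1).
s_{15} = 3·(-2)^14 = 49152.

49152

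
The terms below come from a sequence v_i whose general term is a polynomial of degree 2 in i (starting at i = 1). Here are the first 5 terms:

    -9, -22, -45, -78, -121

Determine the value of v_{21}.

1st diffs: -13, -23, -33, -43.
2nd diffs: -10, -10, -10 (constant).
So v_i = -5i^2 + 2i - 6.
Evaluating at i = 21 gives v_{21} = -2169.

-2169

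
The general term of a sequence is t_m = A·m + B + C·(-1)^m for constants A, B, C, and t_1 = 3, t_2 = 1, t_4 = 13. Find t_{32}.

The three given values yield: A + B - C = 3; 2A + B + C = 1; 4A + B + C = 13.
Subtracting the first from the second: A + 2C = -2.
Subtracting the second from the third: 2A = 12.
Solving: C = -4, A = 6, then B = -7.
Therefore t_{32} = 192 + (-7) + (-4)·1 = 181.

181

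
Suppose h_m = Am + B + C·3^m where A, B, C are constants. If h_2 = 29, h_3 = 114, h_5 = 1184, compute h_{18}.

1937102349

Plug in m = 2, 3, 5: 2A + B + 9C = 29; 3A + B + 27C = 114; 5A + B + 243C = 1184.
Subtracting the first from the second: A + 18C = 85.
Subtracting the second from the third: 2A + 216C = 1070.
Solving: C = 5, A = -5, then B = -6.
Therefore h_{18} = -90 + (-6) + 5·387420489 = 1937102349.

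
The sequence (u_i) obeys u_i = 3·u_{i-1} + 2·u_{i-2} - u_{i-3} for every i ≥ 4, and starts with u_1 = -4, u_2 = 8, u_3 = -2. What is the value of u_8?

1428

Applying the relation repeatedly:
u_4 = 14  u_5 = 30  u_6 = 120  u_7 = 406  u_8 = 1428.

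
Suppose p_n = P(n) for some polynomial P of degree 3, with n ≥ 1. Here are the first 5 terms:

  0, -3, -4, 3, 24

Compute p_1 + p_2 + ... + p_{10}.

1365

1st diffs: -3, -1, 7, 21.
2nd diffs: 2, 8, 14.
3rd diffs: 6, 6 (constant).
Newton forward-difference form: p_n = (-3)·C(n-1,1) + 2·C(n-1,2) + 6·C(n-1,3).
Continuing: …, 65, 132, 231, 368, …, p_{10} = 549.
Summing n = 1..10 (10 terms) gives 1365.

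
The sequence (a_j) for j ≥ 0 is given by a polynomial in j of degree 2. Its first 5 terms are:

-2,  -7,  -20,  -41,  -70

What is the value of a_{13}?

1st diffs: -5, -13, -21, -29.
2nd diffs: -8, -8, -8 (constant).
So a_j = -4j^2 - j - 2.
Evaluating at j = 13 gives a_{13} = -691.

-691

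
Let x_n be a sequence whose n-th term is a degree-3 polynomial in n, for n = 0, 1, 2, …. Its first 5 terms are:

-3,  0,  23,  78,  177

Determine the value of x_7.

1st diffs: 3, 23, 55, 99.
2nd diffs: 20, 32, 44.
3rd diffs: 12, 12 (constant).
Newton forward-difference form: x_n = -3 + 3·C(n,1) + 20·C(n,2) + 12·C(n,3).
At n = 7: n = 7, so x_7 = -3 + 21 + 420 + 420 = 858.

858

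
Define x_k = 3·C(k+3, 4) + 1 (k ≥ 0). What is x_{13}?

5461

C(16, 4) = 1820, so x_{13} = 5461.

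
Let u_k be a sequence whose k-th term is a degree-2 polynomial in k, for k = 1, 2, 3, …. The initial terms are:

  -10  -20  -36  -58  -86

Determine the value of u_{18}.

-996

1st diffs: -10, -16, -22, -28.
2nd diffs: -6, -6, -6 (constant).
So u_k = -3k^2 - k - 6.
Evaluating at k = 18 gives u_{18} = -996.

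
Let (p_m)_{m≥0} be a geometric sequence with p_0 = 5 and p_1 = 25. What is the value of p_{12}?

Common ratio r = 5.
p_m = 5·5^(m-0).
p_{12} = 5·5^12 = 1220703125.

1220703125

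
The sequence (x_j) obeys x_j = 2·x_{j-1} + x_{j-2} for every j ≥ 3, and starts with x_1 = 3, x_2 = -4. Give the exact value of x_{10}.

-2716

Applying the relation repeatedly:
x_3 = -5  x_4 = -14  x_5 = -33  x_6 = -80  x_7 = -193  x_8 = -466  x_9 = -1125  x_{10} = -2716.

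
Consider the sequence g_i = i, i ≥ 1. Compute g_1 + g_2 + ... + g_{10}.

Over i = 1..10: Σi = 55.
Total = (1)·55 = 55.

55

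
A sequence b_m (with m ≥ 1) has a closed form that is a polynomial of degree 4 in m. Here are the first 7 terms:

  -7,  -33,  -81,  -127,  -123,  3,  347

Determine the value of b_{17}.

1st diffs: -26, -48, -46, 4, 126, 344.
2nd diffs: -22, 2, 50, 122, 218.
3rd diffs: 24, 48, 72, 96.
4th diffs: 24, 24, 24 (constant).
So b_m = m^4 - 6m^3 + m - 3.
Evaluating at m = 17 gives b_{17} = 54057.

54057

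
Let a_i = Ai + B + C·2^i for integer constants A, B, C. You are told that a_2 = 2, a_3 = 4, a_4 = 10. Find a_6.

54

At i = 2, 3, 4: 2A + B + 4C = 2; 3A + B + 8C = 4; 4A + B + 16C = 10.
Subtracting the first from the second: A + 4C = 2.
Subtracting the second from the third: A + 8C = 6.
Solving: C = 1, A = -2, then B = 2.
Therefore a_6 = -12 + 2 + 1·64 = 54.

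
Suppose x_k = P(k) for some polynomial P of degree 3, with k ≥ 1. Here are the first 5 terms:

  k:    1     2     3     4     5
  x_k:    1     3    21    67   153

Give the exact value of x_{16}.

1st diffs: 2, 18, 46, 86.
2nd diffs: 16, 28, 40.
3rd diffs: 12, 12 (constant).
Newton forward-difference form: x_k = 1 + 2·C(k-1,1) + 16·C(k-1,2) + 12·C(k-1,3).
At k = 16: k-1 = 15, so x_{16} = 1 + 30 + 1680 + 5460 = 7171.

7171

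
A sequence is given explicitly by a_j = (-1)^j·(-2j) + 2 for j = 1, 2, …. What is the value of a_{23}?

48

(-1)^23 = -1; -2j at j=23 is -46; so a_{23} = 48.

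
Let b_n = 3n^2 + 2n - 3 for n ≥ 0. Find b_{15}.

702

b_{15} = 3·15^2 + 2·15 - 3 = 702.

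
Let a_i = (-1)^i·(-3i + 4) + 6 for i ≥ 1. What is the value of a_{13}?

41

(-1)^13 = -1; -3i + 4 at i=13 is -35; so a_{13} = 41.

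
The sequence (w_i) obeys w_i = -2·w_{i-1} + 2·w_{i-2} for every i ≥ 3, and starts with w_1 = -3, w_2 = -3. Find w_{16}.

Applying the relation repeatedly:
w_3 = 0;  w_4 = -6;  w_5 = 12;  …;  w_{13} = 40128;  w_{14} = -109632;  w_{15} = 299520;  w_{16} = -818304.

-818304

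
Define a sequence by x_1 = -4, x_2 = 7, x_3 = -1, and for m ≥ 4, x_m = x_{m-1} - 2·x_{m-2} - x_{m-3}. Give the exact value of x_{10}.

Applying the relation repeatedly:
x_4 = -11  x_5 = -16  x_6 = 7  x_7 = 50  x_8 = 52  x_9 = -55  x_{10} = -209.

-209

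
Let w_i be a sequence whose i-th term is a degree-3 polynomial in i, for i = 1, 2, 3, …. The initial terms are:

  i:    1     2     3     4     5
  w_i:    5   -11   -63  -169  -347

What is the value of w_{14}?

-8159

1st diffs: -16, -52, -106, -178.
2nd diffs: -36, -54, -72.
3rd diffs: -18, -18 (constant).
Newton forward-difference form: w_i = 5 + (-16)·C(i-1,1) + (-36)·C(i-1,2) + (-18)·C(i-1,3).
At i = 14: i-1 = 13, so w_{14} = 5 - 208 - 2808 - 5148 = -8159.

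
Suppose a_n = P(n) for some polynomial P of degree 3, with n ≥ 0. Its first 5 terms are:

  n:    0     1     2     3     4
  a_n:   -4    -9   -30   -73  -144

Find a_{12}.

-2440

1st diffs: -5, -21, -43, -71.
2nd diffs: -16, -22, -28.
3rd diffs: -6, -6 (constant).
Newton forward-difference form: a_n = -4 + (-5)·C(n,1) + (-16)·C(n,2) + (-6)·C(n,3).
At n = 12: n = 12, so a_{12} = -4 - 60 - 1056 - 1320 = -2440.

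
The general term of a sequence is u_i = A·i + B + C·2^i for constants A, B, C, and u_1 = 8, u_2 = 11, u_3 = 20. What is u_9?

1514

At i = 1, 2, 3: A + B + 2C = 8; 2A + B + 4C = 11; 3A + B + 8C = 20.
Subtracting the first from the second: A + 2C = 3.
Subtracting the second from the third: A + 4C = 9.
Solving: C = 3, A = -3, then B = 5.
So u_i = -3·i + 5 + 3·2^i; at i=9 this is 1514.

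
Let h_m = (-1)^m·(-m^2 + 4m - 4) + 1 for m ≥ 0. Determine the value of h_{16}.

(-1)^16 = 1; -m^2 + 4m - 4 at m=16 is -196; so h_{16} = -195.

-195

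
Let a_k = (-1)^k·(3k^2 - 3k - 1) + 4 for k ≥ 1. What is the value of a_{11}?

(-1)^11 = -1; 3k^2 - 3k - 1 at k=11 is 329; so a_{11} = -325.

-325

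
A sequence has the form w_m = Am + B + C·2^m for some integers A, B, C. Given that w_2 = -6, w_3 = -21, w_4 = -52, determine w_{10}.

-4078

The three given values yield: 2A + B + 4C = -6; 3A + B + 8C = -21; 4A + B + 16C = -52.
Subtracting the first from the second: A + 4C = -15.
Subtracting the second from the third: A + 8C = -31.
Solving: C = -4, A = 1, then B = 8.
So w_m = 1·m + 8 + (-4)·2^m; at m=10 this is -4078.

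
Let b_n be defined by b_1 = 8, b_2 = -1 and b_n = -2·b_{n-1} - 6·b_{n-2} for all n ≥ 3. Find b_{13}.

Step forward from the initial values:
b_3 = -46;  b_4 = 98;  b_5 = 80;  …;  b_{10} = 7280;  b_{11} = 51488;  b_{12} = -146656;  b_{13} = -15616.

-15616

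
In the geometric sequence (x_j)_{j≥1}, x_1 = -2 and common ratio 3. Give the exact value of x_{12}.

x_j = (-2)·3^(j-1).
x_{12} = (-2)·3^11 = -354294.

-354294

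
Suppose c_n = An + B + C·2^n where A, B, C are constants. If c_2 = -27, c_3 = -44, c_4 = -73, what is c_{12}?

Plug in n = 2, 3, 4: 2A + B + 4C = -27; 3A + B + 8C = -44; 4A + B + 16C = -73.
Subtracting the first from the second: A + 4C = -17.
Subtracting the second from the third: A + 8C = -29.
Solving: C = -3, A = -5, then B = -5.
Therefore c_{12} = -60 + (-5) + (-3)·4096 = -12353.

-12353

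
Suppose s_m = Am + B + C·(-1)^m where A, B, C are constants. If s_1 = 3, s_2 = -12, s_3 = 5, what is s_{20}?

6

At m = 1, 2, 3: A + B - C = 3; 2A + B + C = -12; 3A + B - C = 5.
Subtracting the first from the second: A + 2C = -15.
Subtracting the second from the third: A - 2C = 17.
Solving: C = -8, A = 1, then B = -6.
So s_m = 1·m + (-6) + (-8)·(-1)^m; at m=20 this is 6.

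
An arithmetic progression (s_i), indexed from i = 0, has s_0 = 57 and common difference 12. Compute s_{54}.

s_i = 57 + (i - 0)·12.
s_{54} = 57 + 54·12 = 705.

705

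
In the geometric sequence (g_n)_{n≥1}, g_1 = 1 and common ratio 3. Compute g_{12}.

g_n = 1·3^(n-1).
g_{12} = 1·3^11 = 177147.

177147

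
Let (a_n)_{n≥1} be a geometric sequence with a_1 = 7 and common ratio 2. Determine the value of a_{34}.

a_n = 7·2^(n-1).
a_{34} = 7·2^33 = 60129542144.

60129542144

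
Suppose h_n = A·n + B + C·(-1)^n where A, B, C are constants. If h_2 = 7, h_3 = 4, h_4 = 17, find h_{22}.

107

Write the equations: 2A + B + C = 7; 3A + B - C = 4; 4A + B + C = 17.
Subtracting the first from the second: A - 2C = -3.
Subtracting the second from the third: A + 2C = 13.
Solving: C = 4, A = 5, then B = -7.
Hence h_{22} = 5·22 + (-7) + 4·1 = 107.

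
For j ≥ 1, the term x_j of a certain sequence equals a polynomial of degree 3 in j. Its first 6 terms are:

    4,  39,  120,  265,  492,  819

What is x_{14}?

9195

1st diffs: 35, 81, 145, 227, 327.
2nd diffs: 46, 64, 82, 100.
3rd diffs: 18, 18, 18 (constant).
Newton forward-difference form: x_j = 4 + 35·C(j-1,1) + 46·C(j-1,2) + 18·C(j-1,3).
At j = 14: j-1 = 13, so x_{14} = 4 + 455 + 3588 + 5148 = 9195.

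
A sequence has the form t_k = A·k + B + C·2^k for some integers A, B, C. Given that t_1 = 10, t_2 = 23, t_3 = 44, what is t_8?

Plug in k = 1, 2, 3: A + B + 2C = 10; 2A + B + 4C = 23; 3A + B + 8C = 44.
Subtracting the first from the second: A + 2C = 13.
Subtracting the second from the third: A + 4C = 21.
Solving: C = 4, A = 5, then B = -3.
So t_k = 5·k + (-3) + 4·2^k; at k=8 this is 1061.

1061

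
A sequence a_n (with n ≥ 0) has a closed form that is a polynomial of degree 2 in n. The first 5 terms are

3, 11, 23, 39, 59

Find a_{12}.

363

1st diffs: 8, 12, 16, 20.
2nd diffs: 4, 4, 4 (constant).
Newton forward-difference form: a_n = 3 + 8·C(n,1) + 4·C(n,2).
At n = 12: n = 12, so a_{12} = 3 + 96 + 264 = 363.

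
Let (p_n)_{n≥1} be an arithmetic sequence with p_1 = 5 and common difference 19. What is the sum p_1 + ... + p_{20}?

3710

p_n = 5 + (n - 1)·19.
p_{20} = 366; S = 20·(5 + 366)/2 = 3710.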